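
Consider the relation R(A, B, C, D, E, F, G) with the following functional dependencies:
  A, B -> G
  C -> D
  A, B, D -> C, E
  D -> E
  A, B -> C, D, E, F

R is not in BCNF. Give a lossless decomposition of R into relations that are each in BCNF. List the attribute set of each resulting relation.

Candidate key of the original relation: {A, B}.
{A, B, C, D, E, F, G}: {C} determines {C, D, E} here but is not a superkey — split on C -> D, E, giving {C, D, E} and {A, B, C, F, G}.
{C, D, E}: {D} determines {D, E} here but is not a superkey — split on D -> E, giving {D, E} and {C, D}.
{D, E} is in BCNF.
{C, D} is in BCNF.
{A, B, C, F, G} is in BCNF.

{A, B, C, F, G}; {C, D}; {D, E}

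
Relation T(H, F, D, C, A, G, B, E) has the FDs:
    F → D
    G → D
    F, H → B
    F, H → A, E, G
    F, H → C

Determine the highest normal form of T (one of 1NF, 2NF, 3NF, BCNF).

1NF

Candidate key: {F, H}. Prime attributes: {F, H}.
F → D breaks BCNF: {F}⁺ = {D, F}, so {F} is not a superkey.
F → D determines the non-prime attribute {D} from a non-superkey — 3NF is violated.
Since {F} ⊂ {F, H} and {F}⁺ ⊇ {D} with {D} non-prime, there is a partial dependency; 2NF fails.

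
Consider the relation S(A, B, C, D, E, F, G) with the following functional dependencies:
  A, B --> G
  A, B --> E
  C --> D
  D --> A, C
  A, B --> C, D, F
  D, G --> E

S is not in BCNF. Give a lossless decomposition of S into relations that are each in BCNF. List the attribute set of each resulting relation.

{A, C, D}; {B, C, F, G}; {C, E, G}

Candidate keys of the original relation: {A, B}, {B, C}, {B, D}.
In {A, B, C, D, E, F, G}, {C} is not a superkey ({C}⁺ restricted to this set is {A, C, D}), so split on C --> A, D into {A, C, D} and {B, C, E, F, G}.
{A, C, D} is in BCNF.
In {B, C, E, F, G}, {C, G} is not a superkey ({C, G}⁺ restricted to this set is {C, E, G}), so split on C, G --> E into {C, E, G} and {B, C, F, G}.
{C, E, G} is in BCNF.
{B, C, F, G} is in BCNF.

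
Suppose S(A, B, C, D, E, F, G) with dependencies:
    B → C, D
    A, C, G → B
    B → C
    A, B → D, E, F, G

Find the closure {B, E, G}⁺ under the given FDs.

{B, C, D, E, G}

Start with {B, E, G}.
B → C, D applies; add {C, D} → now {B, C, D, E, G}.
No further FD applies.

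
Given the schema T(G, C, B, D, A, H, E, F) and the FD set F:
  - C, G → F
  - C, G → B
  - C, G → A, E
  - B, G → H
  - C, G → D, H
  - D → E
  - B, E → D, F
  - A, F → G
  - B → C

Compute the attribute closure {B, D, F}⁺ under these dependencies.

{B, C, D, E, F}

Start with {B, D, F}.
D → E applies; add {E} → now {B, D, E, F}.
B → C applies; add {C} → now {B, C, D, E, F}.
No further FD applies.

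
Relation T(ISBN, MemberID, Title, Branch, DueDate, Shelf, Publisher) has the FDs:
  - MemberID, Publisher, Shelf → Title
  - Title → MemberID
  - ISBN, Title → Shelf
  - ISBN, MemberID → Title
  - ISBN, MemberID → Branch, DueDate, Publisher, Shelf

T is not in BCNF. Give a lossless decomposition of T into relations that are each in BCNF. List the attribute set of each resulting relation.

{Branch, DueDate, ISBN, MemberID, Publisher, Shelf}; {MemberID, Title}; {Publisher, Shelf, Title}

Candidate keys of the original relation: {ISBN, MemberID}, {ISBN, Title}.
{Branch, DueDate, ISBN, MemberID, Publisher, Shelf, Title}: {MemberID, Publisher, Shelf} determines {MemberID, Publisher, Shelf, Title} here but is not a superkey — split on MemberID, Publisher, Shelf → Title, giving {MemberID, Publisher, Shelf, Title} and {Branch, DueDate, ISBN, MemberID, Publisher, Shelf}.
{MemberID, Publisher, Shelf, Title}: {Title} determines {MemberID, Title} here but is not a superkey — split on Title → MemberID, giving {MemberID, Title} and {Publisher, Shelf, Title}.
{MemberID, Title}: every determinant is a superkey — BCNF.
{Publisher, Shelf, Title}: every determinant is a superkey — BCNF.
{Branch, DueDate, ISBN, MemberID, Publisher, Shelf}: every determinant is a superkey — BCNF.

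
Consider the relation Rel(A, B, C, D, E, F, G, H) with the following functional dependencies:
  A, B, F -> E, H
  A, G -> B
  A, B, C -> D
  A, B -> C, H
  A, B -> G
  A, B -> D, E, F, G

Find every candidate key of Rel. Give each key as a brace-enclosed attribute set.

{A, B}, {A, G}

Attributes never on any right-hand side: {A} — every candidate key must contain it.
{A, B}⁺ = {A, B, C, D, E, F, G, H}, which is every attribute, so {A, B} is a candidate key.
{A, G}⁺ = {A, B, C, D, E, F, G, H}, which is every attribute, so {A, G} is a candidate key.
Any other superkey properly contains one of these, so there are no further candidate keys.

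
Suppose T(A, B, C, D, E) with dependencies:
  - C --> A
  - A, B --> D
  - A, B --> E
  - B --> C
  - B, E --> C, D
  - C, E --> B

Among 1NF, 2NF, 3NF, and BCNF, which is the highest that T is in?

1NF

Candidate keys: {B}, {C, E}. Prime attributes: {B, C, E}.
C --> A: {C}⁺ = {A, C}, which is not all of the attributes, so the left side is not a superkey — BCNF is violated.
C --> A has non-prime {A} on the right and a non-superkey on the left, so 3NF fails.
{C} is a proper subset of the key {C, E}, and {C}⁺ contains the non-prime attribute {A} — a partial dependency, so 2NF is violated.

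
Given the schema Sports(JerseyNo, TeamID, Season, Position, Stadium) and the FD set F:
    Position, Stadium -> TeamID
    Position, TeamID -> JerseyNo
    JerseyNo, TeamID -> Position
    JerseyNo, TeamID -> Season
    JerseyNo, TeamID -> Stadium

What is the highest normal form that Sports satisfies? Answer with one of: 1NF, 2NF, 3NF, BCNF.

Candidate keys: {JerseyNo, TeamID}, {Position, Stadium}, {Position, TeamID}. Prime attributes: {JerseyNo, Position, Stadium, TeamID}.
Every FD has a superkey on the left, so the relation is in BCNF.

BCNF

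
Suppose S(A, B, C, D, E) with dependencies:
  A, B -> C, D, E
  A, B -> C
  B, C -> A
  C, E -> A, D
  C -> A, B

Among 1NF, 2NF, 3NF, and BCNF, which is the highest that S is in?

Candidate keys: {A, B}, {C}. Prime attributes: {A, B, C}.
The left-hand side of every FD is a superkey, so BCNF is satisfied.

BCNF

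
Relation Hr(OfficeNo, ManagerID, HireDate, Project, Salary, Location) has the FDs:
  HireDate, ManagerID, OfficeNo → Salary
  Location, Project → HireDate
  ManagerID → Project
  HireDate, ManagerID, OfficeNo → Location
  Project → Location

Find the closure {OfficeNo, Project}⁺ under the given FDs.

{HireDate, Location, OfficeNo, Project}

Start with {OfficeNo, Project}.
Project → Location applies; add {Location} → now {Location, OfficeNo, Project}.
Location, Project → HireDate applies; add {HireDate} → now {HireDate, Location, OfficeNo, Project}.
No further FD applies.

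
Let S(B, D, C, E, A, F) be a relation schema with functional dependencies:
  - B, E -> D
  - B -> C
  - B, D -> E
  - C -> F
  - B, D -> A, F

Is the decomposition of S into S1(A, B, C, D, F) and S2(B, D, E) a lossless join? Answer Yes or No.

Yes

S1 ∩ S2 = {B, D}; its closure under F is {A, B, C, D, E, F}.
S1 is contained in that closure, so S1 ∩ S2 -> S1 holds and the join is lossless.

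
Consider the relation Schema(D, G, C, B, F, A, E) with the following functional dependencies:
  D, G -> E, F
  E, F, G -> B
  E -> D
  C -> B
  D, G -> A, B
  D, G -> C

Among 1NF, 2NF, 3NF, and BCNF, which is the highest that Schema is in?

2NF

Candidate keys: {D, G}, {E, G}. Prime attributes: {D, E, G}.
For E -> D we have {E}⁺ = {D, E}; {E} is not a superkey, so BCNF fails.
Because {B} is non-prime and the left side of C -> B is not a superkey, the relation is not in 3NF.
Checking every proper subset of each key, none determines a non-prime attribute — 2NF is satisfied.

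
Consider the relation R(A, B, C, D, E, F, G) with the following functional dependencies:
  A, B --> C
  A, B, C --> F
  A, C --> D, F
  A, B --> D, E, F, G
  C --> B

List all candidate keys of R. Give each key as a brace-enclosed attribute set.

{A, B}, {A, C}

{A} never appears on the right of any FD, so every key must include it.
Closure of {A, B} is {A, B, C, D, E, F, G}, the whole schema; {A, B} is a candidate key.
Closure of {A, C} is {A, B, C, D, E, F, G}, the whole schema; {A, C} is a candidate key.
These are minimal and exhaustive — every other superkey contains one of them.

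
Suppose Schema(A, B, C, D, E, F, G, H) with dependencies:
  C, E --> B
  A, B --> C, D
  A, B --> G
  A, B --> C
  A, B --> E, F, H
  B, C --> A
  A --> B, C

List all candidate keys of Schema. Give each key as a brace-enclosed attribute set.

{A}, {B, C}, {C, E}

{A} is a candidate key since {A}⁺ = {A, B, C, D, E, F, G, H} covers every attribute.
{B, C} is a candidate key since {B, C}⁺ = {A, B, C, D, E, F, G, H} covers every attribute.
{C, E} is a candidate key since {C, E}⁺ = {A, B, C, D, E, F, G, H} covers every attribute.
No proper subset of any of these is a key, and no other minimal superkey exists.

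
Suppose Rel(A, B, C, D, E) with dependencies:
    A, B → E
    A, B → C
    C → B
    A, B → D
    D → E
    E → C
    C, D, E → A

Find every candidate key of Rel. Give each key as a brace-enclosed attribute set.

{D}⁺ = {A, B, C, D, E}, which is every attribute, so {D} is a candidate key.
{A, B}⁺ = {A, B, C, D, E}, which is every attribute, so {A, B} is a candidate key.
{A, C}⁺ = {A, B, C, D, E}, which is every attribute, so {A, C} is a candidate key.
{A, E}⁺ = {A, B, C, D, E}, which is every attribute, so {A, E} is a candidate key.
No proper subset of any of these is a key, and no other minimal superkey exists.

{A, B}, {A, C}, {A, E}, {D}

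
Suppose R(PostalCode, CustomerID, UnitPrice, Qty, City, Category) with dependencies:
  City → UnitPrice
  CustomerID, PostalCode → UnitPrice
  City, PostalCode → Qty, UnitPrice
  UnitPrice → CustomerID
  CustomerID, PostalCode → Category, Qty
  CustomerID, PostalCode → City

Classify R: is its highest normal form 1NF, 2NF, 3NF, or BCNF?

3NF

Candidate keys: {City, PostalCode}, {CustomerID, PostalCode}, {PostalCode, UnitPrice}. Prime attributes: {City, CustomerID, PostalCode, UnitPrice}.
For City → UnitPrice we have {City}⁺ = {City, CustomerID, UnitPrice}; {City} is not a superkey, so BCNF fails.
Its right-hand attributes {UnitPrice} are all prime, as are those of every other non-superkey FD — the relation is in 3NF.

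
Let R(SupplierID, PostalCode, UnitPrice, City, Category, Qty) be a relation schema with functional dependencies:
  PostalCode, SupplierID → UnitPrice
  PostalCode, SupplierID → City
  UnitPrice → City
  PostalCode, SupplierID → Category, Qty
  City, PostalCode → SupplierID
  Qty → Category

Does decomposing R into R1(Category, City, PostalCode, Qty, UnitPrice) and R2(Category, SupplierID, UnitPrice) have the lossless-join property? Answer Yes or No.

R1 ∩ R2 = {Category, UnitPrice}; its closure under F is {Category, City, UnitPrice}.
Neither R1 nor R2 is contained in that closure, so the decomposition is lossy.

No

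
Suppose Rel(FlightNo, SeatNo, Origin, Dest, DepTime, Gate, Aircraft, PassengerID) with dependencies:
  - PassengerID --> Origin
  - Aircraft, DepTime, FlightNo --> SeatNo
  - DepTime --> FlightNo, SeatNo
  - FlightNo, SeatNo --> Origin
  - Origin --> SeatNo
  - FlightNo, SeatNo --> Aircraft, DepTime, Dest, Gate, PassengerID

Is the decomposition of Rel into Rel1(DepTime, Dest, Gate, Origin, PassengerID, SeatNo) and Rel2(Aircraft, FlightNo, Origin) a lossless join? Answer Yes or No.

The shared attributes are {Origin} and {Origin}⁺ = {Origin, SeatNo}.
Rel1 ⊄ {Origin, SeatNo} and Rel2 ⊄ {Origin, SeatNo}, so the split is lossy.

No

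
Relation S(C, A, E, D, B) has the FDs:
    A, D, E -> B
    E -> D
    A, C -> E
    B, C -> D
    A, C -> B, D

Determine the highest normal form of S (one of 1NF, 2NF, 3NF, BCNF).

Candidate key: {A, C}. Prime attributes: {A, C}.
A, D, E -> B breaks BCNF: {A, D, E}⁺ = {A, B, D, E}, so {A, D, E} is not a superkey.
A, D, E -> B has non-prime {B} on the right and a non-superkey on the left, so 3NF fails.
No non-prime attribute depends on a proper subset of any candidate key, so 2NF holds.

2NF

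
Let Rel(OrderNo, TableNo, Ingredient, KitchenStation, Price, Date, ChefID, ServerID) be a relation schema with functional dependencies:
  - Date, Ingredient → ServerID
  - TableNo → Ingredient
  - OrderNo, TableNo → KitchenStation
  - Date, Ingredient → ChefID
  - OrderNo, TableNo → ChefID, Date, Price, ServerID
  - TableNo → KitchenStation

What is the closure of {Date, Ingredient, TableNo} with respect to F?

{ChefID, Date, Ingredient, KitchenStation, ServerID, TableNo}

Start with {Date, Ingredient, TableNo}.
Date, Ingredient → ServerID applies; add {ServerID} → now {Date, Ingredient, ServerID, TableNo}.
Date, Ingredient → ChefID applies; add {ChefID} → now {ChefID, Date, Ingredient, ServerID, TableNo}.
TableNo → KitchenStation applies; add {KitchenStation} → now {ChefID, Date, Ingredient, KitchenStation, ServerID, TableNo}.
No further FD applies.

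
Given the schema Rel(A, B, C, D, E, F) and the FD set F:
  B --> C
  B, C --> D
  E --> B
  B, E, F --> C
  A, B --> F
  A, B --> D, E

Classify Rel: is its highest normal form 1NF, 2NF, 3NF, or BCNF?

Candidate keys: {A, B}, {A, E}. Prime attributes: {A, B, E}.
For B --> C we have {B}⁺ = {B, C, D}; {B} is not a superkey, so BCNF fails.
B --> C determines the non-prime attribute {C} from a non-superkey — 3NF is violated.
{B} is a proper subset of the key {A, B}, and {B}⁺ contains the non-prime attributes {C, D} — a partial dependency, so 2NF is violated.

1NF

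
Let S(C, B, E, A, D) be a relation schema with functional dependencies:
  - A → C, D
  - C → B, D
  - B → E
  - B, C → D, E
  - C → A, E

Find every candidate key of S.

{A}, {C}

{A}⁺ = {A, B, C, D, E} — all of the relation — so {A} is a candidate key.
{C}⁺ = {A, B, C, D, E} — all of the relation — so {C} is a candidate key.
These are minimal and exhaustive — every other superkey contains one of them.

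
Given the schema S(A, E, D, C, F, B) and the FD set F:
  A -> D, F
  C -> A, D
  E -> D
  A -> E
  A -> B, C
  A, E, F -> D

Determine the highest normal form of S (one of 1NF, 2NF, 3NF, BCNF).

2NF

Candidate keys: {A}, {C}. Prime attributes: {A, C}.
E -> D breaks BCNF: {E}⁺ = {D, E}, so {E} is not a superkey.
E -> D has non-prime {D} on the right and a non-superkey on the left, so 3NF fails.
With only single-attribute keys there can be no partial dependency, so 2NF holds.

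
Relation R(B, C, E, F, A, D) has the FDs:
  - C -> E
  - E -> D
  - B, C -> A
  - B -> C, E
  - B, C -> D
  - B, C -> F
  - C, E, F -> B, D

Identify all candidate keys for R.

{B}, {C, F}

{B}⁺ = {A, B, C, D, E, F} — all of the relation — so {B} is a candidate key.
{C, F}⁺ = {A, B, C, D, E, F} — all of the relation — so {C, F} is a candidate key.
These are minimal and exhaustive — every other superkey contains one of them.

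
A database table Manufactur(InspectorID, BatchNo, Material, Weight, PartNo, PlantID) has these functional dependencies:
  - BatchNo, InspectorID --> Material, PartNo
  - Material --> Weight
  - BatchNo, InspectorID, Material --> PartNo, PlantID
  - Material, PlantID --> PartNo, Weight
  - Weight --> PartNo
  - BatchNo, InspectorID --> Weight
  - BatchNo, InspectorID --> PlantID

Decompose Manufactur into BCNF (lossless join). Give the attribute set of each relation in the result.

Candidate key of the original relation: {BatchNo, InspectorID}.
{BatchNo, InspectorID, Material, PartNo, PlantID, Weight}: {Material} determines {Material, PartNo, Weight} here but is not a superkey — split on Material --> PartNo, Weight, giving {Material, PartNo, Weight} and {BatchNo, InspectorID, Material, PlantID}.
{Material, PartNo, Weight}: {Weight} determines {PartNo, Weight} here but is not a superkey — split on Weight --> PartNo, giving {PartNo, Weight} and {Material, Weight}.
{PartNo, Weight}: every determinant is a superkey — BCNF.
{Material, Weight}: every determinant is a superkey — BCNF.
{BatchNo, InspectorID, Material, PlantID}: every determinant is a superkey — BCNF.

{BatchNo, InspectorID, Material, PlantID}; {Material, Weight}; {PartNo, Weight}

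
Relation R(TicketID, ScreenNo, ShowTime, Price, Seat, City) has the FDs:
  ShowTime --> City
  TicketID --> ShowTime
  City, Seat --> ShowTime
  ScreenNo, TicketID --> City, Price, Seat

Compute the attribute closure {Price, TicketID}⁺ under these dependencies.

Start with {Price, TicketID}.
TicketID --> ShowTime applies; add {ShowTime} → now {Price, ShowTime, TicketID}.
ShowTime --> City applies; add {City} → now {City, Price, ShowTime, TicketID}.
No further FD applies.

{City, Price, ShowTime, TicketID}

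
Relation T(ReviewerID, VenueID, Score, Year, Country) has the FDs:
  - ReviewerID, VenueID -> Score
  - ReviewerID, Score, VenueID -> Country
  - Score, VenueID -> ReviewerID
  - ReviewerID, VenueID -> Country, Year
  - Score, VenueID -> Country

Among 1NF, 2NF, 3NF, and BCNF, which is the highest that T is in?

Candidate keys: {ReviewerID, VenueID}, {Score, VenueID}. Prime attributes: {ReviewerID, Score, VenueID}.
The left-hand side of every FD is a superkey, so BCNF is satisfied.

BCNF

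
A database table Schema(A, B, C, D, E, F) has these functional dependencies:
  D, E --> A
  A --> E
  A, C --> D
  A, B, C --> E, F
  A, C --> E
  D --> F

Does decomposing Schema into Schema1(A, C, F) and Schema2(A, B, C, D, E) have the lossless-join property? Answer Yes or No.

Yes

Schema1 ∩ Schema2 = {A, C}; its closure under F is {A, C, D, E, F}.
Since Schema1 ⊆ {A, C, D, E, F}, the intersection is a superkey of Schema1; the decomposition is lossless.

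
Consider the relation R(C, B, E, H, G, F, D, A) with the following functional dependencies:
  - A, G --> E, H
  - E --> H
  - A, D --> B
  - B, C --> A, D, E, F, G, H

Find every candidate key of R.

{A, C, D}, {B, C}

No FD produces {C}, so it must be in every candidate key.
{B, C} is a candidate key since {B, C}⁺ = {A, B, C, D, E, F, G, H} covers every attribute.
{A, C, D} is a candidate key since {A, C, D}⁺ = {A, B, C, D, E, F, G, H} covers every attribute.
No proper subset of any of these is a key, and no other minimal superkey exists.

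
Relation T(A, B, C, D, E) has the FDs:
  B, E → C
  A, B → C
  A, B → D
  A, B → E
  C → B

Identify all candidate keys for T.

{A, B}, {A, C}

Attributes never on any right-hand side: {A} — every candidate key must contain it.
{A, B}⁺ = {A, B, C, D, E}, which is every attribute, so {A, B} is a candidate key.
{A, C}⁺ = {A, B, C, D, E}, which is every attribute, so {A, C} is a candidate key.
These are minimal and exhaustive — every other superkey contains one of them.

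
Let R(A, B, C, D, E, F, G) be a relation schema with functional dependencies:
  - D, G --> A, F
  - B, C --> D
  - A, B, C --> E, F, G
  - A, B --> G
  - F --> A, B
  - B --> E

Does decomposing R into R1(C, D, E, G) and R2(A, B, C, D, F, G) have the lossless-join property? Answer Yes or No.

The shared attributes are {C, D, G} and {C, D, G}⁺ = {A, B, C, D, E, F, G}.
R1 is contained in that closure, so R1 ∩ R2 --> R1 holds and the join is lossless.

Yes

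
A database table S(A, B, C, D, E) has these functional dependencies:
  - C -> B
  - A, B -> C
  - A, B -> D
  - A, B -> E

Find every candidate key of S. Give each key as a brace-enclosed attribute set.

{A} never appears on the right of any FD, so every key must include it.
Closure of {A, B} is {A, B, C, D, E}, the whole schema; {A, B} is a candidate key.
Closure of {A, C} is {A, B, C, D, E}, the whole schema; {A, C} is a candidate key.
Any other superkey properly contains one of these, so there are no further candidate keys.

{A, B}, {A, C}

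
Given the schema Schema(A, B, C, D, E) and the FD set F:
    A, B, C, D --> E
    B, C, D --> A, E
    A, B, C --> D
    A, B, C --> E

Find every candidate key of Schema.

{B, C} never appear on the right of any FD, so every key must include all of them.
{A, B, C}⁺ = {A, B, C, D, E}, which is every attribute, so {A, B, C} is a candidate key.
{B, C, D}⁺ = {A, B, C, D, E}, which is every attribute, so {B, C, D} is a candidate key.
These are minimal and exhaustive — every other superkey contains one of them.

{A, B, C}, {B, C, D}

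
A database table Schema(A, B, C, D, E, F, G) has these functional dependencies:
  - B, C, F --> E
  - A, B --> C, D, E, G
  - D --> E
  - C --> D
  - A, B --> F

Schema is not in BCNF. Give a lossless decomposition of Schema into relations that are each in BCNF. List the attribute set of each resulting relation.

{A, B, C, F, G}; {C, D}; {D, E}

Candidate key of the original relation: {A, B}.
In {A, B, C, D, E, F, G}, {B, C, F} is not a superkey ({B, C, F}⁺ restricted to this set is {B, C, D, E, F}), so split on B, C, F --> D, E into {B, C, D, E, F} and {A, B, C, F, G}.
In {B, C, D, E, F}, {D} is not a superkey ({D}⁺ restricted to this set is {D, E}), so split on D --> E into {D, E} and {B, C, D, F}.
{D, E} has no BCNF violation.
In {B, C, D, F}, {C} is not a superkey ({C}⁺ restricted to this set is {C, D}), so split on C --> D into {C, D} and {B, C, F}.
{C, D} has no BCNF violation.
{B, C, F} has no BCNF violation.
{A, B, C, F, G} has no BCNF violation.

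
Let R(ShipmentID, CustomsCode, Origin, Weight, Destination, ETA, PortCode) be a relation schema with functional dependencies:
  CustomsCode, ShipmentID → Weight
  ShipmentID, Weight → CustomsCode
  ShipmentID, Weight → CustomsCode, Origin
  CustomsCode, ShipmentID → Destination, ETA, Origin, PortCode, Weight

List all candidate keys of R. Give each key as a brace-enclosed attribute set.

{CustomsCode, ShipmentID}, {ShipmentID, Weight}

No FD produces {ShipmentID}, so it must be in every candidate key.
Closure of {CustomsCode, ShipmentID} is {CustomsCode, Destination, ETA, Origin, PortCode, ShipmentID, Weight}, the whole schema; {CustomsCode, ShipmentID} is a candidate key.
Closure of {ShipmentID, Weight} is {CustomsCode, Destination, ETA, Origin, PortCode, ShipmentID, Weight}, the whole schema; {ShipmentID, Weight} is a candidate key.
These are minimal and exhaustive — every other superkey contains one of them.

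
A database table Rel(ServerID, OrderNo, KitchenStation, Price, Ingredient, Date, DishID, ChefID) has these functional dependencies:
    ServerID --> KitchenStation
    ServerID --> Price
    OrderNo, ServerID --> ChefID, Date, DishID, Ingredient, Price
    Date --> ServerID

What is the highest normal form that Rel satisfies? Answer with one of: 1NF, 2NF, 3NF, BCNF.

Candidate keys: {Date, OrderNo}, {OrderNo, ServerID}. Prime attributes: {Date, OrderNo, ServerID}.
ServerID --> KitchenStation: {ServerID}⁺ = {KitchenStation, Price, ServerID}, which is not all of the attributes, so the left side is not a superkey — BCNF is violated.
ServerID --> KitchenStation has non-prime {KitchenStation} on the right and a non-superkey on the left, so 3NF fails.
{Date} is a proper subset of the key {Date, OrderNo}, and {Date}⁺ contains the non-prime attributes {KitchenStation, Price} — a partial dependency, so 2NF is violated.

1NF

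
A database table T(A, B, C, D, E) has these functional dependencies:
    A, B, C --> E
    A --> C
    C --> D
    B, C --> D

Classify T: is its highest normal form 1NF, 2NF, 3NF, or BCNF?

Candidate key: {A, B}. Prime attributes: {A, B}.
For A --> C we have {A}⁺ = {A, C, D}; {A} is not a superkey, so BCNF fails.
A --> C has non-prime {C} on the right and a non-superkey on the left, so 3NF fails.
Since {A} ⊂ {A, B} and {A}⁺ ⊇ {C, D} with {C, D} non-prime, there is a partial dependency; 2NF fails.

1NF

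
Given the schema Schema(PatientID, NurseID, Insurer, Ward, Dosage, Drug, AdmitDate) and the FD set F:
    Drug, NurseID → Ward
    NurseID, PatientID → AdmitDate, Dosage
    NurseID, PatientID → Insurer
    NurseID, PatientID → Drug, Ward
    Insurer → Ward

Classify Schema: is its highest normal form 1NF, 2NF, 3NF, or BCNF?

Candidate key: {NurseID, PatientID}. Prime attributes: {NurseID, PatientID}.
For Drug, NurseID → Ward we have {Drug, NurseID}⁺ = {Drug, NurseID, Ward}; {Drug, NurseID} is not a superkey, so BCNF fails.
Drug, NurseID → Ward has non-prime {Ward} on the right and a non-superkey on the left, so 3NF fails.
No proper subset of a key has a non-prime attribute in its closure, so there is no partial dependency; 2NF holds.

2NF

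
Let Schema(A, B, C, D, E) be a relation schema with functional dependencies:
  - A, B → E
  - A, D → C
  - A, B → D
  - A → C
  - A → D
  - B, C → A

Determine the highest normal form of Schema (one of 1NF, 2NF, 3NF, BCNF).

Candidate keys: {A, B}, {B, C}. Prime attributes: {A, B, C}.
For A, D → C we have {A, D}⁺ = {A, C, D}; {A, D} is not a superkey, so BCNF fails.
A → D determines the non-prime attribute {D} from a non-superkey — 3NF is violated.
Since {A} ⊂ {A, B} and {A}⁺ ⊇ {D} with {D} non-prime, there is a partial dependency; 2NF fails.

1NF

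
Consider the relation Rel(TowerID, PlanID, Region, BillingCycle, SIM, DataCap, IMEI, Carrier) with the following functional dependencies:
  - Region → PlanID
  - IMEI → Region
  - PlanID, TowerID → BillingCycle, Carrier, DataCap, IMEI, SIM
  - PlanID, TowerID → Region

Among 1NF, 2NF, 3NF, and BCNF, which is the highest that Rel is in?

Candidate keys: {IMEI, TowerID}, {PlanID, TowerID}, {Region, TowerID}. Prime attributes: {IMEI, PlanID, Region, TowerID}.
For Region → PlanID we have {Region}⁺ = {PlanID, Region}; {Region} is not a superkey, so BCNF fails.
But every attribute on its right side ({PlanID}) is prime, and the same holds for every other non-superkey FD, so 3NF still holds.

3NF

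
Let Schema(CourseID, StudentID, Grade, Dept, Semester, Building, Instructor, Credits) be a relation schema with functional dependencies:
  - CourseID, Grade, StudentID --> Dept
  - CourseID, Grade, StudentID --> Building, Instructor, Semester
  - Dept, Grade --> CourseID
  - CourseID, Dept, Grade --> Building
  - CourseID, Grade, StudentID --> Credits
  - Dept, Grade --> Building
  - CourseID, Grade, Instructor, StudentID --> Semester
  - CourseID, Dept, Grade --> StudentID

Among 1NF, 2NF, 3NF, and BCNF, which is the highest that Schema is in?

BCNF

Candidate keys: {CourseID, Grade, StudentID}, {Dept, Grade}. Prime attributes: {CourseID, Dept, Grade, StudentID}.
The left-hand side of every FD is a superkey, so BCNF is satisfied.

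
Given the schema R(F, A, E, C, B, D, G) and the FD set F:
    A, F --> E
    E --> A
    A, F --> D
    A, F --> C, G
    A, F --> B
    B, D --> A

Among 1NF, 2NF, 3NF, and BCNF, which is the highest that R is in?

Candidate keys: {A, F}, {B, D, F}, {E, F}. Prime attributes: {A, B, D, E, F}.
For E --> A we have {E}⁺ = {A, E}; {E} is not a superkey, so BCNF fails.
Since {A} ⊆ prime attributes and every other non-superkey FD also has a prime right side, the schema is in 3NF.

3NF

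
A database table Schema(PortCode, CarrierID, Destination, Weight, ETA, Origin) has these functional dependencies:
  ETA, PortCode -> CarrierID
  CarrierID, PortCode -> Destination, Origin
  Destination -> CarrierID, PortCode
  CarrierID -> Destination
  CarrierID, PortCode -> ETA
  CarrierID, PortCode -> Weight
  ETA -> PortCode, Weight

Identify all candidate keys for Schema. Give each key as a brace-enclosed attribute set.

{CarrierID}⁺ = {CarrierID, Destination, ETA, Origin, PortCode, Weight} — all of the relation — so {CarrierID} is a candidate key.
{Destination}⁺ = {CarrierID, Destination, ETA, Origin, PortCode, Weight} — all of the relation — so {Destination} is a candidate key.
{ETA}⁺ = {CarrierID, Destination, ETA, Origin, PortCode, Weight} — all of the relation — so {ETA} is a candidate key.
These are minimal and exhaustive — every other superkey contains one of them.

{CarrierID}, {Destination}, {ETA}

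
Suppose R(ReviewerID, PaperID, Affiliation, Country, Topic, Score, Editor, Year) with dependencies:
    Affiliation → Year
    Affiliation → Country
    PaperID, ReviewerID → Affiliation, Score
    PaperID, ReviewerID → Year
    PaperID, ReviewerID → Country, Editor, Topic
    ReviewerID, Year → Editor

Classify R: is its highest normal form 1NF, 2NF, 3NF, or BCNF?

2NF

Candidate key: {PaperID, ReviewerID}. Prime attributes: {PaperID, ReviewerID}.
Affiliation → Year breaks BCNF: {Affiliation}⁺ = {Affiliation, Country, Year}, so {Affiliation} is not a superkey.
Affiliation → Year has non-prime {Year} on the right and a non-superkey on the left, so 3NF fails.
Checking every proper subset of each key, none determines a non-prime attribute — 2NF is satisfied.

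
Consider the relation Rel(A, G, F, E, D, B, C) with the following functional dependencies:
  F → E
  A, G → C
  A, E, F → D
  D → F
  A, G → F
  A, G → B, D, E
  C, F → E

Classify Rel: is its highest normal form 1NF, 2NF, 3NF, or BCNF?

Candidate key: {A, G}. Prime attributes: {A, G}.
F → E: {F}⁺ = {E, F}, which is not all of the attributes, so the left side is not a superkey — BCNF is violated.
F → E has non-prime {E} on the right and a non-superkey on the left, so 3NF fails.
Checking every proper subset of each key, none determines a non-prime attribute — 2NF is satisfied.

2NF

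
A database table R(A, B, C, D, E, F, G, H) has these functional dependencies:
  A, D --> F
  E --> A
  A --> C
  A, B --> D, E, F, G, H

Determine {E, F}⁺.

{A, C, E, F}

Start with {E, F}.
E --> A applies; add {A} → now {A, E, F}.
A --> C applies; add {C} → now {A, C, E, F}.
No further FD applies.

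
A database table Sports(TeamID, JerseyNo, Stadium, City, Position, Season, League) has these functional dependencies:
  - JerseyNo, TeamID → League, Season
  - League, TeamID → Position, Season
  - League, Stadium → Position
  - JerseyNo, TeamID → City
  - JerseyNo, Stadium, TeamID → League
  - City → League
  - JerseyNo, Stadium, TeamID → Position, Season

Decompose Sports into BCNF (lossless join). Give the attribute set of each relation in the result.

{City, JerseyNo, TeamID}; {City, League}; {JerseyNo, Stadium, TeamID}; {League, Position, Season, TeamID}

Candidate key of the original relation: {JerseyNo, Stadium, TeamID}.
Within {City, JerseyNo, League, Position, Season, Stadium, TeamID}: {JerseyNo, TeamID}⁺ ∩ {City, JerseyNo, League, Position, Season, Stadium, TeamID} = {City, JerseyNo, League, Position, Season, TeamID}, not the whole set, so JerseyNo, TeamID → City, League, Position, Season violates BCNF; decompose into {City, JerseyNo, League, Position, Season, TeamID} and {JerseyNo, Stadium, TeamID}.
Within {City, JerseyNo, League, Position, Season, TeamID}: {League, TeamID}⁺ ∩ {City, JerseyNo, League, Position, Season, TeamID} = {League, Position, Season, TeamID}, not the whole set, so League, TeamID → Position, Season violates BCNF; decompose into {League, Position, Season, TeamID} and {City, JerseyNo, League, TeamID}.
{League, Position, Season, TeamID}: every determinant is a superkey — BCNF.
Within {City, JerseyNo, League, TeamID}: {City}⁺ ∩ {City, JerseyNo, League, TeamID} = {City, League}, not the whole set, so City → League violates BCNF; decompose into {City, League} and {City, JerseyNo, TeamID}.
{City, League}: every determinant is a superkey — BCNF.
{City, JerseyNo, TeamID}: every determinant is a superkey — BCNF.
{JerseyNo, Stadium, TeamID}: every determinant is a superkey — BCNF.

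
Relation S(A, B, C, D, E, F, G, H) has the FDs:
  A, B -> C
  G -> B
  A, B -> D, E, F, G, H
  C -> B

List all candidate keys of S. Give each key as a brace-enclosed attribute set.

{A, B}, {A, C}, {A, G}

Attributes never on any right-hand side: {A} — every candidate key must contain it.
{A, B}⁺ = {A, B, C, D, E, F, G, H} — all of the relation — so {A, B} is a candidate key.
{A, C}⁺ = {A, B, C, D, E, F, G, H} — all of the relation — so {A, C} is a candidate key.
{A, G}⁺ = {A, B, C, D, E, F, G, H} — all of the relation — so {A, G} is a candidate key.
These are minimal and exhaustive — every other superkey contains one of them.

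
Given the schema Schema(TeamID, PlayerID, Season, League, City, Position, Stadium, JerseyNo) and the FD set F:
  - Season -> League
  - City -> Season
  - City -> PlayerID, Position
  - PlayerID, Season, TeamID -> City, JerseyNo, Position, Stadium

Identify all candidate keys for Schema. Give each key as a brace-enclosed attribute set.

{City, TeamID}, {PlayerID, Season, TeamID}

No FD produces {TeamID}, so it must be in every candidate key.
{City, TeamID} is a candidate key since {City, TeamID}⁺ = {City, JerseyNo, League, PlayerID, Position, Season, Stadium, TeamID} covers every attribute.
{PlayerID, Season, TeamID} is a candidate key since {PlayerID, Season, TeamID}⁺ = {City, JerseyNo, League, PlayerID, Position, Season, Stadium, TeamID} covers every attribute.
These are minimal and exhaustive — every other superkey contains one of them.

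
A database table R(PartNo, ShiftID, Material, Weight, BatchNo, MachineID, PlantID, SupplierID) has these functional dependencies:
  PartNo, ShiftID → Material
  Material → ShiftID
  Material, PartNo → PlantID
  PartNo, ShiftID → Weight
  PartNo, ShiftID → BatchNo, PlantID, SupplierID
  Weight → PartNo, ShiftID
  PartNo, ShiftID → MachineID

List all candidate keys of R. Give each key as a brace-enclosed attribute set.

{Weight}⁺ = {BatchNo, MachineID, Material, PartNo, PlantID, ShiftID, SupplierID, Weight}, which is every attribute, so {Weight} is a candidate key.
{Material, PartNo}⁺ = {BatchNo, MachineID, Material, PartNo, PlantID, ShiftID, SupplierID, Weight}, which is every attribute, so {Material, PartNo} is a candidate key.
{PartNo, ShiftID}⁺ = {BatchNo, MachineID, Material, PartNo, PlantID, ShiftID, SupplierID, Weight}, which is every attribute, so {PartNo, ShiftID} is a candidate key.
Any other superkey properly contains one of these, so there are no further candidate keys.

{Material, PartNo}, {PartNo, ShiftID}, {Weight}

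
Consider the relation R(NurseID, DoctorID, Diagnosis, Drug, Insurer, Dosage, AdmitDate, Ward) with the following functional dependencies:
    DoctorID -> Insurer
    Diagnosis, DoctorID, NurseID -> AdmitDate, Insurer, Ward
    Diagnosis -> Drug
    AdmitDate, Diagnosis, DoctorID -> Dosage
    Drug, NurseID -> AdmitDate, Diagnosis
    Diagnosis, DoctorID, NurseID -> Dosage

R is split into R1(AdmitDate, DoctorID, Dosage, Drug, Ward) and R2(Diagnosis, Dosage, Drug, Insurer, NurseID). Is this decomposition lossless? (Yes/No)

Common attributes: {Dosage, Drug}; their closure is {Dosage, Drug}.
The closure covers neither R1 nor R2 entirely; the join is not lossless.

No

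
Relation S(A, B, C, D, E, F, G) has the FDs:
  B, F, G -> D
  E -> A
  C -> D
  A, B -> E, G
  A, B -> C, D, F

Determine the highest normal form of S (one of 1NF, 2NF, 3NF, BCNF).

Candidate keys: {A, B}, {B, E}. Prime attributes: {A, B, E}.
B, F, G -> D breaks BCNF: {B, F, G}⁺ = {B, D, F, G}, so {B, F, G} is not a superkey.
Because {D} is non-prime and the left side of B, F, G -> D is not a superkey, the relation is not in 3NF.
No proper subset of a key has a non-prime attribute in its closure, so there is no partial dependency; 2NF holds.

2NF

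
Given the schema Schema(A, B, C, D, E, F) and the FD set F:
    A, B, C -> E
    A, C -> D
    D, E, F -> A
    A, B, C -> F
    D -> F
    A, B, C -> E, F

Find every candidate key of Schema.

{A, B, C}, {B, C, D, E}

Attributes never on any right-hand side: {B, C} — every candidate key must contain all of them.
Closure of {A, B, C} is {A, B, C, D, E, F}, the whole schema; {A, B, C} is a candidate key.
Closure of {B, C, D, E} is {A, B, C, D, E, F}, the whole schema; {B, C, D, E} is a candidate key.
These are minimal and exhaustive — every other superkey contains one of them.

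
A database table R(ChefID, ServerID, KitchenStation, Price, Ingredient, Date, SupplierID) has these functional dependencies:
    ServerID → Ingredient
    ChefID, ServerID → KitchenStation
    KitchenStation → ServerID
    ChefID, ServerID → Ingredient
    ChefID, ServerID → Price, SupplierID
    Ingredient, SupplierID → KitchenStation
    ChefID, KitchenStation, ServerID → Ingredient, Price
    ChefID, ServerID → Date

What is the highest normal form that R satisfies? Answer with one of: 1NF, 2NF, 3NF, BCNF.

3NF

Candidate keys: {ChefID, Ingredient, SupplierID}, {ChefID, KitchenStation}, {ChefID, ServerID}. Prime attributes: {ChefID, Ingredient, KitchenStation, ServerID, SupplierID}.
For ServerID → Ingredient we have {ServerID}⁺ = {Ingredient, ServerID}; {ServerID} is not a superkey, so BCNF fails.
Its right-hand attributes {Ingredient} are all prime, as are those of every other non-superkey FD — the relation is in 3NF.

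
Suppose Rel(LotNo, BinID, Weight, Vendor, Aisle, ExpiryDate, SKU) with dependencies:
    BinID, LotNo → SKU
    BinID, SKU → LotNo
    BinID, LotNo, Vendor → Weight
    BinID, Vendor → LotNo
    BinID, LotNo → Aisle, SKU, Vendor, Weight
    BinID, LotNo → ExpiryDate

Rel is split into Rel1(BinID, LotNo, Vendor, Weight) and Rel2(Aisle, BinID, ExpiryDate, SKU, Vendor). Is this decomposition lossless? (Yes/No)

Common attributes: {BinID, Vendor}; their closure is {Aisle, BinID, ExpiryDate, LotNo, SKU, Vendor, Weight}.
This includes all of Rel1, so the common attributes are a superkey of Rel1 — the join is lossless.

Yes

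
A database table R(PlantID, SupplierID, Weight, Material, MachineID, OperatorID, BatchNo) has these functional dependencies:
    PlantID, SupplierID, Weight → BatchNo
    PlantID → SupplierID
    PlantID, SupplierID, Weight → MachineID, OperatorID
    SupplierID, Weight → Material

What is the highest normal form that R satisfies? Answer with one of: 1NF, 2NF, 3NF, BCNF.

1NF

Candidate key: {PlantID, Weight}. Prime attributes: {PlantID, Weight}.
For PlantID → SupplierID we have {PlantID}⁺ = {PlantID, SupplierID}; {PlantID} is not a superkey, so BCNF fails.
PlantID → SupplierID has non-prime {SupplierID} on the right and a non-superkey on the left, so 3NF fails.
The proper key subset {PlantID} of {PlantID, Weight} determines non-prime {SupplierID}, so the relation is not even in 2NF.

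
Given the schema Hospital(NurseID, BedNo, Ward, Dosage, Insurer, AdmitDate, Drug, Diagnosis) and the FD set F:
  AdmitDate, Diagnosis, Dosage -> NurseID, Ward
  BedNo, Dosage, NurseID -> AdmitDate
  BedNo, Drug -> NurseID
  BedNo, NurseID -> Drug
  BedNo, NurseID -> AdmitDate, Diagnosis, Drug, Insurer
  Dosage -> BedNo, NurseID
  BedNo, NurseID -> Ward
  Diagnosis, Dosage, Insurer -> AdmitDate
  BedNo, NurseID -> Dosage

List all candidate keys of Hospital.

{BedNo, Drug}, {BedNo, NurseID}, {Dosage}

{Dosage}⁺ = {AdmitDate, BedNo, Diagnosis, Dosage, Drug, Insurer, NurseID, Ward} — all of the relation — so {Dosage} is a candidate key.
{BedNo, Drug}⁺ = {AdmitDate, BedNo, Diagnosis, Dosage, Drug, Insurer, NurseID, Ward} — all of the relation — so {BedNo, Drug} is a candidate key.
{BedNo, NurseID}⁺ = {AdmitDate, BedNo, Diagnosis, Dosage, Drug, Insurer, NurseID, Ward} — all of the relation — so {BedNo, NurseID} is a candidate key.
These are minimal and exhaustive — every other superkey contains one of them.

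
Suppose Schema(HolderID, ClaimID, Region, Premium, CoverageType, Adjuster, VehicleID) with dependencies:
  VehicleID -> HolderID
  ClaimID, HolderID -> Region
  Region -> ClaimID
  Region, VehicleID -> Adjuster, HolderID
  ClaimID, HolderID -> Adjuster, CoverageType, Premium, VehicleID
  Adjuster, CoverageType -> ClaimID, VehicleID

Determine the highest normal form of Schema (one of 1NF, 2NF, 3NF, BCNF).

3NF

Candidate keys: {Adjuster, CoverageType}, {ClaimID, HolderID}, {ClaimID, VehicleID}, {HolderID, Region}, {Region, VehicleID}. Prime attributes: {Adjuster, ClaimID, CoverageType, HolderID, Region, VehicleID}.
VehicleID -> HolderID: {VehicleID}⁺ = {HolderID, VehicleID}, which is not all of the attributes, so the left side is not a superkey — BCNF is violated.
Since {HolderID} ⊆ prime attributes and every other non-superkey FD also has a prime right side, the schema is in 3NF.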